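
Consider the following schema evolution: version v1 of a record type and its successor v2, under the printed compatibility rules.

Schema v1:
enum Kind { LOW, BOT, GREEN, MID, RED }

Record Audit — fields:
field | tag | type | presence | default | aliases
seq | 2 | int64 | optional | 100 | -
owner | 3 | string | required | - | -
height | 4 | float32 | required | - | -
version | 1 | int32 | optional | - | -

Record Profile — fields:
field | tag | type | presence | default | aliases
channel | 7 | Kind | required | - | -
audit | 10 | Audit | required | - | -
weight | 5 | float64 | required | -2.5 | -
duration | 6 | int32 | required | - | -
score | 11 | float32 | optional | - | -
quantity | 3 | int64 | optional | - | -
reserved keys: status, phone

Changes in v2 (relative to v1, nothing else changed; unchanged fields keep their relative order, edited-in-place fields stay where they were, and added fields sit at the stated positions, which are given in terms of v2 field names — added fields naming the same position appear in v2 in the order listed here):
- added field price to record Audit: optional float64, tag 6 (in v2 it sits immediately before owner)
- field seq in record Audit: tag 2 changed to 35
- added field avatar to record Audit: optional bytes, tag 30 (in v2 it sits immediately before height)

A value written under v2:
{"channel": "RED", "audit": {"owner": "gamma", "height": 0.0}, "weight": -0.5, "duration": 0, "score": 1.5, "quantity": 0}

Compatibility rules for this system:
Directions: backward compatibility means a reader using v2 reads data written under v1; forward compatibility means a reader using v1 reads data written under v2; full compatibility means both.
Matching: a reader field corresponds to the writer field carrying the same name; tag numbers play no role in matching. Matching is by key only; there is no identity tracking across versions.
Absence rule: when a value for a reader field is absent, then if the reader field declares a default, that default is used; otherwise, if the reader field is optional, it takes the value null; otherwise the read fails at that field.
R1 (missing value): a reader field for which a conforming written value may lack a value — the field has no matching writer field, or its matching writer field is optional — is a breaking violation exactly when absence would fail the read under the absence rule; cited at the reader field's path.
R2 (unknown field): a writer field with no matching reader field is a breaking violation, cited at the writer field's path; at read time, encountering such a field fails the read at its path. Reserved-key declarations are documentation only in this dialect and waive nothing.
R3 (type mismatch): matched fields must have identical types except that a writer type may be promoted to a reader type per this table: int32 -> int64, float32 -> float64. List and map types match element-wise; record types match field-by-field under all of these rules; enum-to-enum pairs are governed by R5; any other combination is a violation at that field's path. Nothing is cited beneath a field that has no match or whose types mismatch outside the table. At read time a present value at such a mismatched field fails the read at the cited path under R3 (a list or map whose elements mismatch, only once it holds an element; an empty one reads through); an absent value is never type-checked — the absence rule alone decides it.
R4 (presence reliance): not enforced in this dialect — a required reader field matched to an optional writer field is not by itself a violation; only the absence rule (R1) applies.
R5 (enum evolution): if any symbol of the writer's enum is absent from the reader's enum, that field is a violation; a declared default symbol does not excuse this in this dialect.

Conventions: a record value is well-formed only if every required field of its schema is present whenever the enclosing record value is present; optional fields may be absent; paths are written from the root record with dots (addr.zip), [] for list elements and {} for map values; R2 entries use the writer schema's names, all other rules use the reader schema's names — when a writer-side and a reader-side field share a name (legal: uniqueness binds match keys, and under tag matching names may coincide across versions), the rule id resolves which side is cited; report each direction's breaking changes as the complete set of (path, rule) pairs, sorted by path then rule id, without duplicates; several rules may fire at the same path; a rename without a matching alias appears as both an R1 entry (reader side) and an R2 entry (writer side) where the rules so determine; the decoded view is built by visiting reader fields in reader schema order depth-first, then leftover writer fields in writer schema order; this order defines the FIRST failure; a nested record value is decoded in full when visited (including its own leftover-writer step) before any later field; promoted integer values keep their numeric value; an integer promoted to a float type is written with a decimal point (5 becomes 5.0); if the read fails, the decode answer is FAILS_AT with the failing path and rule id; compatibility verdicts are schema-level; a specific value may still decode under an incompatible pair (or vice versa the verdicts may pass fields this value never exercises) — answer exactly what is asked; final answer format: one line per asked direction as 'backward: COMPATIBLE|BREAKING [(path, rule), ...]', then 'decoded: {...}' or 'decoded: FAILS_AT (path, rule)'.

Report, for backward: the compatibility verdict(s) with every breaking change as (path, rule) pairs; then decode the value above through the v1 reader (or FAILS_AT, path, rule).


backward: COMPATIBLE []; decoded: {"channel": "RED", "audit": {"seq": 100, "owner": "gamma", "height": 0.0, "version": null}, "weight": -0.5, "duration": 0, "score": 1.5, "quantity": 0}

each type pair in Profile: writer, then reader
backward pass over Profile, reader schema v2, writer schema v1:
  channel: Kind -> Kind, writer required; from channel
  audit: Audit -> Audit, writer required; from audit
  weight: float64 -> float64, writer required; from weight
  duration: int32 -> int32, writer required; from duration
  score: float32 -> float32, writer optional; from score
  quantity: int64 -> int64, writer optional; from quantity
  audit.seq: int64 -> int64, writer optional; from audit.seq
  audit.price: no writer-side match
  audit.owner: string -> string, writer required; from audit.owner
  audit.avatar: no writer-side match
  audit.height: float32 -> float32, writer required; from audit.height
  audit.version: int32 -> int32, writer optional; from audit.version
  => backward: COMPATIBLE
decode walk for Profile under reader schema v1:
  channel := "RED"
  audit.seq := 100 (absent -> default)
  audit.owner := "gamma"
  audit.height := 0.0
  audit.version := null (absent, optional -> null)
  weight := -0.5
  duration := 0
  score := 1.5
  quantity := 0
  => decoded: {"channel": "RED", "audit": {"seq": 100, "owner": "gamma", "height": 0.0, "version": null}, "weight": -0.5, "duration": 0, "score": 1.5, "quantity": 0}
ruling out the remaining Profile differences:
  added field avatar to record Audit: optional bytes, tag 30 (in v2 it sits immediately before height) -> affects forward compatibility only, which is not asked
  field seq in record Audit: tag 2 changed to 35 -> fires no rule on Profile, leaving the asked answer as it is
  added field price to record Audit: optional float64, tag 6 (in v2 it sits immediately before owner) -> affects forward compatibility only, which is not asked


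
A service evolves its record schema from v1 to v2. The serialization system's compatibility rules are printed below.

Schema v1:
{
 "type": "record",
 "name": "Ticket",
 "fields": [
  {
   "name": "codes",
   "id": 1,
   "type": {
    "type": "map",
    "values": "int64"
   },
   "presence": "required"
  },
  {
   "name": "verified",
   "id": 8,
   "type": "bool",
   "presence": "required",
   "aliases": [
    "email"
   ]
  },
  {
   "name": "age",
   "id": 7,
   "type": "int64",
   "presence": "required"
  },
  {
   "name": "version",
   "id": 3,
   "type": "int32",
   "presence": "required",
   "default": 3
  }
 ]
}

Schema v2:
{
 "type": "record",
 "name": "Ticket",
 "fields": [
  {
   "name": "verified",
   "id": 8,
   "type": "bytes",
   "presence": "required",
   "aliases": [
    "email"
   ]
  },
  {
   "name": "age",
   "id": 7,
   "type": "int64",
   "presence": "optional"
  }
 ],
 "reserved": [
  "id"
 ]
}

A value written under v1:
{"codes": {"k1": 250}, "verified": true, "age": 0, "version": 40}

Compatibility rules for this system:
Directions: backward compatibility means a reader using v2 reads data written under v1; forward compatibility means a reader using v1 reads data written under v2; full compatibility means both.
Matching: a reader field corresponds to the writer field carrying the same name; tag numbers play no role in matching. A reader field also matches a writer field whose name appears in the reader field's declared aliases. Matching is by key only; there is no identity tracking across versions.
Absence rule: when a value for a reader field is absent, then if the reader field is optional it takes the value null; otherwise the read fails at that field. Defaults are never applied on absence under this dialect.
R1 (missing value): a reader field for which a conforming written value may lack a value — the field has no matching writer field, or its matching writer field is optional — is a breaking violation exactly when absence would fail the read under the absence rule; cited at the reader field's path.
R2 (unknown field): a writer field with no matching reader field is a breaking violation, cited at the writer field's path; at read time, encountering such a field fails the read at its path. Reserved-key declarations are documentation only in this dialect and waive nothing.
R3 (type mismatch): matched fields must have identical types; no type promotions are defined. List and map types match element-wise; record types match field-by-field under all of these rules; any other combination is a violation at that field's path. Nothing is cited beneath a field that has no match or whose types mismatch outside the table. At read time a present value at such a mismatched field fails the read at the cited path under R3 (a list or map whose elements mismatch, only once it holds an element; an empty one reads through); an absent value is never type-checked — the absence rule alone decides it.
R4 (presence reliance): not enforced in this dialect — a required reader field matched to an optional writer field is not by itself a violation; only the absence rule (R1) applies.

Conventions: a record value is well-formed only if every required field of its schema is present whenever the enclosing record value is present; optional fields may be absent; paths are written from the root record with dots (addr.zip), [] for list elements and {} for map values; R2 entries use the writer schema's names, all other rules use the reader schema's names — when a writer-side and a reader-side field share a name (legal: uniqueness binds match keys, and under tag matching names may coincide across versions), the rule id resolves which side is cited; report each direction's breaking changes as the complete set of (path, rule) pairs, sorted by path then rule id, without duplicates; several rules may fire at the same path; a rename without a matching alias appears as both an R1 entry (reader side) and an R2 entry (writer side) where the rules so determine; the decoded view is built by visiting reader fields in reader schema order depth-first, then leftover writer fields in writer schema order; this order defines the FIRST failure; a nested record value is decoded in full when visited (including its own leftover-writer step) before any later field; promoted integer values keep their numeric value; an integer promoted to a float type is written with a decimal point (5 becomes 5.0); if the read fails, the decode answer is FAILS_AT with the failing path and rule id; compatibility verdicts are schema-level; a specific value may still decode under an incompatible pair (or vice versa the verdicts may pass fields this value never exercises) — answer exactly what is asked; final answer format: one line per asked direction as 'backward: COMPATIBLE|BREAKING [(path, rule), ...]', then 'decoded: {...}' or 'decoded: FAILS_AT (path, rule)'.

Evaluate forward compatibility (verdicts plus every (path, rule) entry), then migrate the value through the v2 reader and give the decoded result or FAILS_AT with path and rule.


forward: BREAKING [(age, R1), (codes, R1), (verified, R3), (version, R1)]; decoded: FAILS_AT (verified, R3)

the writer's type comes first in each Ticket pair
checking forward for Ticket: reader v1 against writer v2:
  codes has no writer counterpart
  verified: bytes -> bool, writer required; from verified
  age: int64 -> int64, writer optional; from age
  version has no writer counterpart
  breaking: (age, R1)
  breaking: (codes, R1)
  breaking: (verified, R3)
  breaking: (version, R1)
  => forward: BREAKING (4)
decode walk for Ticket under reader schema v2:
  read fails at verified under R3
  => FAILS_AT (verified, R3)


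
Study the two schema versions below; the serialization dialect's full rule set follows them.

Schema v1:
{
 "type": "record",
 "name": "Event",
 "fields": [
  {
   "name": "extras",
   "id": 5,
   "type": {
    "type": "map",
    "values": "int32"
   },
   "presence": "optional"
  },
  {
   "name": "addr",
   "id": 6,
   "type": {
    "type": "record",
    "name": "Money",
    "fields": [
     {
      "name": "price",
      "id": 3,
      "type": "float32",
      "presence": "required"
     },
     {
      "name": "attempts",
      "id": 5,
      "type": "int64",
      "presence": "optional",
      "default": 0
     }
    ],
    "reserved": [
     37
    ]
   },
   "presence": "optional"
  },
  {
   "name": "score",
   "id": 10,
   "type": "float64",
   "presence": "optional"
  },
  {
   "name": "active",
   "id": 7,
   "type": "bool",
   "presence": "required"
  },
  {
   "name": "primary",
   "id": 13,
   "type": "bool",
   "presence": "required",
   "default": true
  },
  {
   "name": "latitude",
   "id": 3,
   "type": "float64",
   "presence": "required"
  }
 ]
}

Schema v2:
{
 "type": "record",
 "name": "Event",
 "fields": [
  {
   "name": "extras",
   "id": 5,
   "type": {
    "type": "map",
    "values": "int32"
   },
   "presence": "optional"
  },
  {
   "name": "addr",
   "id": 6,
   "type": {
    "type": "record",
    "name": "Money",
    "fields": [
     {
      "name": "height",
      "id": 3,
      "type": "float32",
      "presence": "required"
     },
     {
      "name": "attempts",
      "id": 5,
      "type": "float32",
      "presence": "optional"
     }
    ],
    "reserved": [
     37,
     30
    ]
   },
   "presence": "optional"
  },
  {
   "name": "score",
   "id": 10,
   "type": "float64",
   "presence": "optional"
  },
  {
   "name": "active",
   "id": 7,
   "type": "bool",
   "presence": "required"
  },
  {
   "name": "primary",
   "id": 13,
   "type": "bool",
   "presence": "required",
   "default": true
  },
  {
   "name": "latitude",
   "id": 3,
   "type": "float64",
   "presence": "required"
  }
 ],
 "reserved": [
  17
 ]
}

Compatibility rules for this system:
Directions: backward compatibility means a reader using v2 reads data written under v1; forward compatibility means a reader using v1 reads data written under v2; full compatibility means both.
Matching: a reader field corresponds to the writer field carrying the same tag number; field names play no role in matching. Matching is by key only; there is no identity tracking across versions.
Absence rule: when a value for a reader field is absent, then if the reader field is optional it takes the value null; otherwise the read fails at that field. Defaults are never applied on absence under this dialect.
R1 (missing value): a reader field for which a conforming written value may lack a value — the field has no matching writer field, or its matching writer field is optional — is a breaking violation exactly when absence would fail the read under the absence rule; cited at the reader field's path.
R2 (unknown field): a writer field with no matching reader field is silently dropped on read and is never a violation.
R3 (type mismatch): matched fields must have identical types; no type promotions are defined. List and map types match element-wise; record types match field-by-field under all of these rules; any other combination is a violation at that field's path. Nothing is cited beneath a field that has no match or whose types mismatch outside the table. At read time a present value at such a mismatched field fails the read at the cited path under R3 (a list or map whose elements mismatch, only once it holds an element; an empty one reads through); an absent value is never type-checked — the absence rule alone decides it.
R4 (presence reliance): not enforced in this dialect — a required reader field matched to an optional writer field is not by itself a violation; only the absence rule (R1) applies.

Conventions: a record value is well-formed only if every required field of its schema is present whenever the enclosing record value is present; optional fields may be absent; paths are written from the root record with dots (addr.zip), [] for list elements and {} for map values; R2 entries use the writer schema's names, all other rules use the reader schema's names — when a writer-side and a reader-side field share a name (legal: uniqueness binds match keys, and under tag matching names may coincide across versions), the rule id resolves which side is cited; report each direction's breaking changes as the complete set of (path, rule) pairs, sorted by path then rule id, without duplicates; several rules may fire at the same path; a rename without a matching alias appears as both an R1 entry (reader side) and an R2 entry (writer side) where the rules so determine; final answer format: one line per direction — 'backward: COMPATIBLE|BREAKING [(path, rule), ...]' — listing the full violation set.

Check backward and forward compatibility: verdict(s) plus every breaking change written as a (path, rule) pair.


the writer's type comes first in each Event pair
backward on Event — v2 reading data written by v1:
  writer optional, map<string, int32> -> map<string, int32>: reader extras maps from writer extras
  writer optional, Money -> Money: reader addr maps from writer addr
  writer optional, float64 -> float64: reader score maps from writer score
  writer required, bool -> bool: reader active maps from writer active
  writer required, bool -> bool: reader primary maps from writer primary
  writer required, float64 -> float64: reader latitude maps from writer latitude
  writer required, float32 -> float32: reader addr.height maps from writer addr.price
  writer optional, int64 -> float32: reader addr.attempts maps from writer addr.attempts
  breaking: (addr.attempts, R3)
  => backward verdict for Event: BREAKING, 1 violation(s)
forward on Event — v1 reading data written by v2:
  writer optional, map<string, int32> -> map<string, int32>: reader extras maps from writer extras
  writer optional, Money -> Money: reader addr maps from writer addr
  writer optional, float64 -> float64: reader score maps from writer score
  writer required, bool -> bool: reader active maps from writer active
  writer required, bool -> bool: reader primary maps from writer primary
  writer required, float64 -> float64: reader latitude maps from writer latitude
  writer required, float32 -> float32: reader addr.price maps from writer addr.height
  writer optional, float32 -> int64: reader addr.attempts maps from writer addr.attempts
  breaking: (addr.attempts, R3)
  => forward verdict for Event: BREAKING, 1 violation(s)

backward: BREAKING [(addr.attempts, R3)]; forward: BREAKING [(addr.attempts, R3)]


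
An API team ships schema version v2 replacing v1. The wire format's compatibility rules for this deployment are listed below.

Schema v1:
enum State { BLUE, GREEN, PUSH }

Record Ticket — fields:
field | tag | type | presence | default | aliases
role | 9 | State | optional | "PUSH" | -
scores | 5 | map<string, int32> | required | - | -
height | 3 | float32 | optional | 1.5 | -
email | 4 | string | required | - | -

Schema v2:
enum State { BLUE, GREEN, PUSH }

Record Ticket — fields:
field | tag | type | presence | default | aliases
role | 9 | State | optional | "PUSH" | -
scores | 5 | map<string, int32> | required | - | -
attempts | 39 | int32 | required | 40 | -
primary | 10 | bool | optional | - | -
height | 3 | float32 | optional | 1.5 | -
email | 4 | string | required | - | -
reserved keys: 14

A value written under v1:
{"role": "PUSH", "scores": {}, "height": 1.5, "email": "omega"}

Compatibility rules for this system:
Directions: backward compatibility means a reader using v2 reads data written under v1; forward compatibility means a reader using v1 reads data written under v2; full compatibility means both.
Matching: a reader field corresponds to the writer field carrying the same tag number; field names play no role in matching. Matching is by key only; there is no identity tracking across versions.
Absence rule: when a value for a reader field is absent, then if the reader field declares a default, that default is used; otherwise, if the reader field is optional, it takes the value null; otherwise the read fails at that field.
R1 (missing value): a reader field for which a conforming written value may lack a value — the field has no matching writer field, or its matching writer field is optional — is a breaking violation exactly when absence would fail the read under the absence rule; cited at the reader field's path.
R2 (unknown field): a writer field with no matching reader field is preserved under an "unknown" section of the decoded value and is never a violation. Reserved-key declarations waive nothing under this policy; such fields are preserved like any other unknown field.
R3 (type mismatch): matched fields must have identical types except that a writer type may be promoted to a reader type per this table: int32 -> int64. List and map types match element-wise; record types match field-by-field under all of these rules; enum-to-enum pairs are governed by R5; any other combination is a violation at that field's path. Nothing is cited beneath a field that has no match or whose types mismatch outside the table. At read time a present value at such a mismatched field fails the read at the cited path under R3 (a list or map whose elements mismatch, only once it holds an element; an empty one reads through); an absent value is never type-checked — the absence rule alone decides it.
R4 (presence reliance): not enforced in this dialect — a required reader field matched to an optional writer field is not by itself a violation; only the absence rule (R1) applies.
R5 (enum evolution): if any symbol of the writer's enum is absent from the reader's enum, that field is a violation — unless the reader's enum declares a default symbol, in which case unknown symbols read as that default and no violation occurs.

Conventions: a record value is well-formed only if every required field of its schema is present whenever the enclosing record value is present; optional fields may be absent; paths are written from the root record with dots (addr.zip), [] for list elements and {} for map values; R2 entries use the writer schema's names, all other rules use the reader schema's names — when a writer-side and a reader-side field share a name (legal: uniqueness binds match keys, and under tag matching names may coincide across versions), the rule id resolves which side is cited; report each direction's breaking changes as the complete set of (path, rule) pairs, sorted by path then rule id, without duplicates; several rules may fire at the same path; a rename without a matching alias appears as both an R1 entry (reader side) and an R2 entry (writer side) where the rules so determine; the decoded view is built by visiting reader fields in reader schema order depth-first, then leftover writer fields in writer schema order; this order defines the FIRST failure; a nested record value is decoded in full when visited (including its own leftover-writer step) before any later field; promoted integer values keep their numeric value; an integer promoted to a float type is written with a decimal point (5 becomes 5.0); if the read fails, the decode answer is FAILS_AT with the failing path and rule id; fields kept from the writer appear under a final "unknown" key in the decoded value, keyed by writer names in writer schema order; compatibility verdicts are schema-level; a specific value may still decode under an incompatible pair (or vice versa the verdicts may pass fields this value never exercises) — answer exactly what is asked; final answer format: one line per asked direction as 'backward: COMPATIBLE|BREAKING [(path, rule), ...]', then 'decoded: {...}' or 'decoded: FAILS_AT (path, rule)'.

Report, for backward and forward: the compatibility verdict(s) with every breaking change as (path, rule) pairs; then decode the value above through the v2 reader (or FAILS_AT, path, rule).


backward: COMPATIBLE []; forward: COMPATIBLE []; decoded: {"role": "PUSH", "scores": {}, "attempts": 40, "primary": null, "height": 1.5, "email": "omega"}

in Ticket below, arrows point writer -> reader
backward pass over Ticket, reader schema v2, writer schema v1:
  writer optional, State -> State: reader role maps from writer role
  writer required, map<string, int32> -> map<string, int32>: reader scores maps from writer scores
  attempts: no writer-side match
  primary: no writer-side match
  writer optional, float32 -> float32: reader height maps from writer height
  writer required, string -> string: reader email maps from writer email
  => no violations; backward on Ticket: COMPATIBLE
forward pass over Ticket, reader schema v1, writer schema v2:
  writer optional, State -> State: reader role maps from writer role
  writer required, map<string, int32> -> map<string, int32>: reader scores maps from writer scores
  writer optional, float32 -> float32: reader height maps from writer height
  writer required, string -> string: reader email maps from writer email
  writer field attempts has no reader counterpart
  writer field primary has no reader counterpart
  => no violations; forward on Ticket: COMPATIBLE
decode (reader v2):
  role := "PUSH"
  scores := {}
  attempts := 40 (no value, default fills)
  primary := null (not supplied -> null)
  height := 1.5
  email := "omega"
  => decoded: {"role": "PUSH", "scores": {}, "attempts": 40, "primary": null, "height": 1.5, "email": "omega"}


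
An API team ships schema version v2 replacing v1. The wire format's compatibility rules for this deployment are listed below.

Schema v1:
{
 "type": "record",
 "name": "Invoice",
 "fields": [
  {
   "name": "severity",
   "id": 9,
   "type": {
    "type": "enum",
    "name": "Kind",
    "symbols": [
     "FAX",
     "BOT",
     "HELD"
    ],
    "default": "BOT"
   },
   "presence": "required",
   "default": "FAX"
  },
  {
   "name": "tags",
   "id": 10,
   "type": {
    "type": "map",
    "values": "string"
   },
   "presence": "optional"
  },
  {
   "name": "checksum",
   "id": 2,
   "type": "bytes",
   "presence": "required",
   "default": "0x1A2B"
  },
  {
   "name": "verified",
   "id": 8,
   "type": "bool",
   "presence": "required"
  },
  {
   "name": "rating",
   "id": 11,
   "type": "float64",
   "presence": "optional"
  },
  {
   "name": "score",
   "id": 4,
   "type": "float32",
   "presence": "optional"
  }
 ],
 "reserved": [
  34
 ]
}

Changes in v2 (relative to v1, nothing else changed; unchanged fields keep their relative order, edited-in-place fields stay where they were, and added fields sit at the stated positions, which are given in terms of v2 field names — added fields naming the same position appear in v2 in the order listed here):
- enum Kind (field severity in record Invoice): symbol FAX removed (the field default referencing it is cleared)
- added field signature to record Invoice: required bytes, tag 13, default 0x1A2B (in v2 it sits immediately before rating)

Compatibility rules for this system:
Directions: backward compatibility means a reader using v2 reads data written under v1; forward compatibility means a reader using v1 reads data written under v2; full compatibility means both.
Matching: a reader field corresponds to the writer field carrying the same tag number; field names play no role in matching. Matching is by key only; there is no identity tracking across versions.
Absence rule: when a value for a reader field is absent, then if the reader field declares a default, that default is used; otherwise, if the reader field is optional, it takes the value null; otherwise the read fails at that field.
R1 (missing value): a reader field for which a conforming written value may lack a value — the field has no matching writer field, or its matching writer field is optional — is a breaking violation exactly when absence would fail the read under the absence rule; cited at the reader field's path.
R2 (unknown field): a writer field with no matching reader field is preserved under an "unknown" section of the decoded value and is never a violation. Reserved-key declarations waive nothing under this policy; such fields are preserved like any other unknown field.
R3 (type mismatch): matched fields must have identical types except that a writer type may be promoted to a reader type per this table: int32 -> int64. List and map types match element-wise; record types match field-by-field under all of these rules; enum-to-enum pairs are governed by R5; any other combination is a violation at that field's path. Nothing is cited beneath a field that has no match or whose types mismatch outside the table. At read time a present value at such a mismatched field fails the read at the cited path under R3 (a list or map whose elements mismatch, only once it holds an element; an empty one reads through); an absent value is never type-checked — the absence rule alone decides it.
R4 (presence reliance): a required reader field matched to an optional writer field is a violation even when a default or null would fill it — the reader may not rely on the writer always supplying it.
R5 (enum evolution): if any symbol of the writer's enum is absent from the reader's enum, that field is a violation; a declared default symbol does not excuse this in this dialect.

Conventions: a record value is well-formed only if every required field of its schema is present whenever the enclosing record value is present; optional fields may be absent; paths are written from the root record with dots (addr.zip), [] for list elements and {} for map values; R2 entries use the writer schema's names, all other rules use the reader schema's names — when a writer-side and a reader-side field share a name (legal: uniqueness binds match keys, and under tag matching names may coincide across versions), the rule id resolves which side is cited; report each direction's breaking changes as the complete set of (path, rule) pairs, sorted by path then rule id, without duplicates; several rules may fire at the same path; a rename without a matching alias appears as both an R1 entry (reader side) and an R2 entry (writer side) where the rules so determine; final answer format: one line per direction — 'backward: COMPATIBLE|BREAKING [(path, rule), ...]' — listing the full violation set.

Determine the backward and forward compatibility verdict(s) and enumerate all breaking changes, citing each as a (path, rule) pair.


backward: BREAKING [(severity, R5)]; forward: COMPATIBLE []

arrows below run writer -> reader for Invoice
backward pass over Invoice, reader schema v2, writer schema v1:
  severity <- severity (Kind -> Kind, writer required)
  tags <- tags (map<string, string> -> map<string, string>, writer optional)
  checksum <- checksum (bytes -> bytes, writer required)
  verified <- verified (bool -> bool, writer required)
  signature: no writer match
  rating <- rating (float64 -> float64, writer optional)
  score <- score (float32 -> float32, writer optional)
  rule R5 violated at severity
  => 1 violation(s): backward is BREAKING for Invoice
forward pass over Invoice, reader schema v1, writer schema v2:
  severity <- severity (Kind -> Kind, writer required)
  tags <- tags (map<string, string> -> map<string, string>, writer optional)
  checksum <- checksum (bytes -> bytes, writer required)
  verified <- verified (bool -> bool, writer required)
  rating <- rating (float64 -> float64, writer optional)
  score <- score (float32 -> float32, writer optional)
  writer field signature has no reader counterpart
  => forward verdict for Invoice: COMPATIBLE, no violations


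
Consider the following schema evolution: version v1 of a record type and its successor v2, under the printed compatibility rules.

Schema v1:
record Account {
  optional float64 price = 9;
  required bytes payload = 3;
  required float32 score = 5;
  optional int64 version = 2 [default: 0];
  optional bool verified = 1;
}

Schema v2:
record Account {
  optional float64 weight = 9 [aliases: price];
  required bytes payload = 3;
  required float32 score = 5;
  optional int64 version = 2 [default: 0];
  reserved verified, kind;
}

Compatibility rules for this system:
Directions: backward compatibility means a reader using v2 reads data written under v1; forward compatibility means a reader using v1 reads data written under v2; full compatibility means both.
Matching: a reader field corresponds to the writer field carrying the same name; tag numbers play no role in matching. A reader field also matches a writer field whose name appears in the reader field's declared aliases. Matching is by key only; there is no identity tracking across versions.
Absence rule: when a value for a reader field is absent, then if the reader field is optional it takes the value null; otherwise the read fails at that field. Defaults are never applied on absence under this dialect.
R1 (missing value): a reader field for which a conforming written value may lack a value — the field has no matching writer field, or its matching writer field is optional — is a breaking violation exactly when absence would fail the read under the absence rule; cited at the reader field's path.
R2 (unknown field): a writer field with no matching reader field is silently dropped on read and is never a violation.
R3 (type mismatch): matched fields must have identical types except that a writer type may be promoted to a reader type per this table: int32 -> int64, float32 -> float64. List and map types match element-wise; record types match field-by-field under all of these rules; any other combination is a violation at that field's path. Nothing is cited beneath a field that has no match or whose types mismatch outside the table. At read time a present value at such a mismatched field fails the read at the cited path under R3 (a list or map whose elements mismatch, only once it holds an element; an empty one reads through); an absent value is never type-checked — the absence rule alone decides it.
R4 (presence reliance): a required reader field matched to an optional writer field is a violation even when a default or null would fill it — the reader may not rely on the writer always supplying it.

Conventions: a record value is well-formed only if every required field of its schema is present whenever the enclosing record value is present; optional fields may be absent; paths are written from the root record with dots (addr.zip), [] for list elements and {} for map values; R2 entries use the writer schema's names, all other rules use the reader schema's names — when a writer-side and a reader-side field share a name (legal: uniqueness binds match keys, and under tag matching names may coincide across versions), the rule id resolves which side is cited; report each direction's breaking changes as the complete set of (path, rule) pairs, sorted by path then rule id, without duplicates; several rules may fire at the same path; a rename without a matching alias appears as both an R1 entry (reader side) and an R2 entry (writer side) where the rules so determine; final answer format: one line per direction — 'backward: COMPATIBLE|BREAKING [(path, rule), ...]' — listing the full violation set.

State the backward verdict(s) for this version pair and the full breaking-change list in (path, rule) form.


backward: COMPATIBLE []

the writer's type comes first in each Account pair
backward for Account (reader v2, writer v1):
  weight: float64 -> float64, writer optional; from price
  payload: bytes -> bytes, writer required; from payload
  score: float32 -> float32, writer required; from score
  version: int64 -> int64, writer optional; from version
  verified (writer side), unknown to reader
  => backward verdict for Account: COMPATIBLE, no violations
ruling out the remaining Account differences:
  removed field verified from record Account (its key "verified" joins the reserved list) -> triggers nothing under Account's printed rules — same verdict
  renamed field price to weight in record Account (alias price declared on the renamed field) -> triggers nothing under Account's printed rules — same verdict


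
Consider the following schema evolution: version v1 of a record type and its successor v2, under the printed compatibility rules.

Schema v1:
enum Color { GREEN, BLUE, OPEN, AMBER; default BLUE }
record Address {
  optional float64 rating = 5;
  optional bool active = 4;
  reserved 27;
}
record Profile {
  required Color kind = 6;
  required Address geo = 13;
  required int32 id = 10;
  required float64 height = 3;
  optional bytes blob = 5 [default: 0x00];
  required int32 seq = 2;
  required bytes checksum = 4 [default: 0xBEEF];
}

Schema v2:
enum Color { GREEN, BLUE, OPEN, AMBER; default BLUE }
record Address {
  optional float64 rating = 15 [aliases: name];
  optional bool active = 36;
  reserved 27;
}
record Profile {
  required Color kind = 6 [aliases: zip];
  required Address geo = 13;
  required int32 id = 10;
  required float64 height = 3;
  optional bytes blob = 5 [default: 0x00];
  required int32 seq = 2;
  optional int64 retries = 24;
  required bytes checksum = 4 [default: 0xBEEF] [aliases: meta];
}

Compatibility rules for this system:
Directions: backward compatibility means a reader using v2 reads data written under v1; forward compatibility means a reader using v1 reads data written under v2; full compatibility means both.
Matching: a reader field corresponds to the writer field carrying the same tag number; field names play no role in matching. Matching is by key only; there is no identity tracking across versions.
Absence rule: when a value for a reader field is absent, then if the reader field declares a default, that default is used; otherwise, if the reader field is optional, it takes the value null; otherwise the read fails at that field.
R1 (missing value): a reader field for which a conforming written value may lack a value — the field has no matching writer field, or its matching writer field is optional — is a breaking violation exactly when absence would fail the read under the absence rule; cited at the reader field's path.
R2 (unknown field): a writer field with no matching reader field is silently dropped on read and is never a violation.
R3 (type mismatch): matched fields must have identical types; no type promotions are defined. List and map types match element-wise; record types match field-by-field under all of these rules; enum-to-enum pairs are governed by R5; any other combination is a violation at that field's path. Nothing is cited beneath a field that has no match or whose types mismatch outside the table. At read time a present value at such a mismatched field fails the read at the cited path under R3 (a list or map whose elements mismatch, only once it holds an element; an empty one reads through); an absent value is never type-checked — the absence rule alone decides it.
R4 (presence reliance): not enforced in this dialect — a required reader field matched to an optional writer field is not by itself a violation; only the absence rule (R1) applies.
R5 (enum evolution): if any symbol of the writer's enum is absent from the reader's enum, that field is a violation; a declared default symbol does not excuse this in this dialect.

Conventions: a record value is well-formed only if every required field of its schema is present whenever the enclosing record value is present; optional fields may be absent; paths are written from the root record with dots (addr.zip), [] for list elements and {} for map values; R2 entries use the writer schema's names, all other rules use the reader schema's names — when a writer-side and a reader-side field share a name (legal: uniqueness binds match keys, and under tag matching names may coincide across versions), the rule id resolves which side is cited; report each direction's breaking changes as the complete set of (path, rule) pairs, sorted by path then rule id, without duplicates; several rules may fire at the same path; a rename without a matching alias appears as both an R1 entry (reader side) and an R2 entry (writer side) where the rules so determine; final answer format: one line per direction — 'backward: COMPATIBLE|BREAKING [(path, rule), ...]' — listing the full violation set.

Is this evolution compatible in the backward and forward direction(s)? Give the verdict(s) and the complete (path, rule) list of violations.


in Profile below, arrows point writer -> reader
backward analysis of Profile with v2 as reader and v1 as writer:
  kind: paired with writer kind (Color -> Color; writer required)
  geo: paired with writer geo (Address -> Address; writer required)
  id: paired with writer id (int32 -> int32; writer required)
  height: paired with writer height (float64 -> float64; writer required)
  blob: paired with writer blob (bytes -> bytes; writer optional)
  seq: paired with writer seq (int32 -> int32; writer required)
  retries has no writer counterpart
  checksum: paired with writer checksum (bytes -> bytes; writer required)
  geo.rating has no writer counterpart
  geo.active has no writer counterpart
  leftover writer field: geo.rating
  leftover writer field: geo.active
  => backward verdict for Profile: COMPATIBLE, no violations
forward analysis of Profile with v1 as reader and v2 as writer:
  kind: paired with writer kind (Color -> Color; writer required)
  geo: paired with writer geo (Address -> Address; writer required)
  id: paired with writer id (int32 -> int32; writer required)
  height: paired with writer height (float64 -> float64; writer required)
  blob: paired with writer blob (bytes -> bytes; writer optional)
  seq: paired with writer seq (int32 -> int32; writer required)
  checksum: paired with writer checksum (bytes -> bytes; writer required)
  leftover writer field: retries
  geo.rating has no writer counterpart
  geo.active has no writer counterpart
  leftover writer field: geo.rating
  leftover writer field: geo.active
  => forward verdict for Profile: COMPATIBLE, no violations

backward: COMPATIBLE []; forward: COMPATIBLE []
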